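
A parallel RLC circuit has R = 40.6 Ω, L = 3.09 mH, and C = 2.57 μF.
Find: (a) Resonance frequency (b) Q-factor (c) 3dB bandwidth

Step 1 — Resonance: ω₀ = 1/√(LC) = 1/√(0.00309·2.57e-06) = 1.122e+04 rad/s.
Step 2 — f₀ = ω₀/(2π) = 1786 Hz.
Step 3 — Parallel Q: Q = R/(ω₀L) = 40.6/(1.122e+04·0.00309) = 1.171.
Step 4 — Bandwidth: Δω = ω₀/Q = 9584 rad/s; BW = Δω/(2π) = 1525 Hz.

(a) f₀ = 1786 Hz  (b) Q = 1.171  (c) BW = 1525 Hz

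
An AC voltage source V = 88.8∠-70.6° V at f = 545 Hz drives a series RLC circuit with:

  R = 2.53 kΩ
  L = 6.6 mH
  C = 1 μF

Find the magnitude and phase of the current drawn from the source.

Step 1 — Angular frequency: ω = 2π·f = 2π·545 = 3424 rad/s.
Step 2 — Component impedances:
  R: Z = R = 2530 Ω
  L: Z = jωL = j·3424·0.0066 = 0 + j22.6 Ω
  C: Z = 1/(jωC) = -j/(ω·C) = 0 - j292 Ω
Step 3 — Series combination: Z_total = R + L + C = 2530 - j269.4 Ω = 2544∠-6.1° Ω.
Step 4 — Source phasor: V = 88.8∠-70.6° V = 29.5 - j83.76 V.
Step 5 — Ohm's law: I = V / Z_total = (29.5 - j83.76) / (2530 - j269.4) = 0.01501 - j0.03151 A.
Step 6 — Convert to polar: |I| = 0.0349 A, ∠I = -64.5°.

I = 0.0349∠-64.5° A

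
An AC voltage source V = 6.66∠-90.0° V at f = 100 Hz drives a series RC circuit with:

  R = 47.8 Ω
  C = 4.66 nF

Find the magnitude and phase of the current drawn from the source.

Step 1 — Angular frequency: ω = 2π·f = 2π·100 = 628.3 rad/s.
Step 2 — Component impedances:
  R: Z = R = 47.8 Ω
  C: Z = 1/(jωC) = -j/(ω·C) = 0 - j3.415e+05 Ω
Step 3 — Series combination: Z_total = R + C = 47.8 - j3.415e+05 Ω = 3.415e+05∠-90.0° Ω.
Step 4 — Source phasor: V = 6.66∠-90.0° V = 0 - j6.66 V.
Step 5 — Ohm's law: I = V / Z_total = (0 - j6.66) / (47.8 - j3.415e+05) = 1.95e-05 - j2.729e-09 A.
Step 6 — Convert to polar: |I| = 1.95e-05 A, ∠I = -0.0°.

I = 1.95e-05∠-0.0° A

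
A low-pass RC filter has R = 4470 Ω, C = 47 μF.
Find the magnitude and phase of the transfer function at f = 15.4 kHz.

Step 1 — Angular frequency: ω = 2π·1.54e+04 = 9.676e+04 rad/s.
Step 2 — Transfer function: H(jω) = 1/(1 + jωRC).
Step 3 — Denominator: 1 + jωRC = 1 + j·9.676e+04·4470·4.7e-05 = 1 + j2.033e+04.
Step 4 — H = 2.42e-09 - j4.919e-05.
Step 5 — Magnitude: |H| = 4.919e-05 (-86.2 dB); phase: φ = -90.0°.

|H| = 4.919e-05 (-86.2 dB), φ = -90.0°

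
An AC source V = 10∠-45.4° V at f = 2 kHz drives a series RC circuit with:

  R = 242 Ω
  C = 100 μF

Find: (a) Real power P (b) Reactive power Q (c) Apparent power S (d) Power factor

Step 1 — Angular frequency: ω = 2π·f = 2π·2000 = 1.257e+04 rad/s.
Step 2 — Component impedances:
  R: Z = R = 242 Ω
  C: Z = 1/(jωC) = -j/(ω·C) = 0 - j0.7958 Ω
Step 3 — Series combination: Z_total = R + C = 242 - j0.7958 Ω = 242∠-0.2° Ω.
Step 4 — Source phasor: V = 10∠-45.4° V = 7.022 - j7.12 V.
Step 5 — Current: I = V / Z = 0.02911 - j0.02933 A = 0.04132∠-45.2° A.
Step 6 — Complex power: S = V·I* = 0.4132 - j0.001359 VA.
Step 7 — Real power: P = Re(S) = 0.4132 W.
Step 8 — Reactive power: Q = Im(S) = -0.001359 VAR.
Step 9 — Apparent power: |S| = 0.4132 VA.
Step 10 — Power factor: PF = P/|S| = 1 (leading).

(a) P = 0.4132 W  (b) Q = -0.001359 VAR  (c) S = 0.4132 VA  (d) PF = 1 (leading)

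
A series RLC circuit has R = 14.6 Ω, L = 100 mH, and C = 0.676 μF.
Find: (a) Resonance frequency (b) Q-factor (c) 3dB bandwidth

Step 1 — Resonance condition Im(Z)=0 gives ω₀ = 1/√(LC).
Step 2 — ω₀ = 1/√(0.1·6.76e-07) = 3846 rad/s.
Step 3 — f₀ = ω₀/(2π) = 612.1 Hz.
Step 4 — Series Q: Q = ω₀L/R = 3846·0.1/14.6 = 26.34.
Step 5 — 3dB bandwidth: Δω = ω₀/Q = 146 rad/s; BW = Δω/(2π) = 23.24 Hz.

(a) f₀ = 612.1 Hz  (b) Q = 26.34  (c) BW = 23.24 Hz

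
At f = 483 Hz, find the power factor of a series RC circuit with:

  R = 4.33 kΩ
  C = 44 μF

Step 1 — Angular frequency: ω = 2π·f = 2π·483 = 3035 rad/s.
Step 2 — Component impedances:
  R: Z = R = 4330 Ω
  C: Z = 1/(jωC) = -j/(ω·C) = 0 - j7.489 Ω
Step 3 — Series combination: Z_total = R + C = 4330 - j7.489 Ω = 4330∠-0.1° Ω.
Step 4 — Power factor: PF = cos(φ) = Re(Z)/|Z| = 4330/4330 = 1.
Step 5 — Type: Im(Z) = -7.489 ⇒ leading (phase φ = -0.1°).

PF = 1 (leading, φ = -0.1°)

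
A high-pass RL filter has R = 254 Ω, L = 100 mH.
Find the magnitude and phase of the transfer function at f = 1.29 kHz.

Step 1 — Angular frequency: ω = 2π·1290 = 8105 rad/s.
Step 2 — Transfer function: H(jω) = jωL/(R + jωL).
Step 3 — Numerator jωL = j·810.5; denominator R + jωL = 254 + j810.5.
Step 4 — H = 0.9106 + j0.2854.
Step 5 — Magnitude: |H| = 0.9542 (-0.4 dB); phase: φ = 17.4°.

|H| = 0.9542 (-0.4 dB), φ = 17.4°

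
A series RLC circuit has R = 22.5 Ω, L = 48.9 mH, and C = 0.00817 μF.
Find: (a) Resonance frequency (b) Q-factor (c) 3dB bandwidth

Step 1 — Resonance: ω₀ = 1/√(LC) = 1/√(0.0489·8.17e-09) = 5.003e+04 rad/s.
Step 2 — f₀ = ω₀/(2π) = 7963 Hz.
Step 3 — Series Q: Q = ω₀L/R = 5.003e+04·0.0489/22.5 = 108.7.
Step 4 — Bandwidth: Δω = ω₀/Q = 460.1 rad/s; BW = Δω/(2π) = 73.23 Hz.

(a) f₀ = 7963 Hz  (b) Q = 108.7  (c) BW = 73.23 Hz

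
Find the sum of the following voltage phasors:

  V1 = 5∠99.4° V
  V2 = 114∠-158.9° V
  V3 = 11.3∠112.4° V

Step 1 — Convert each phasor to rectangular form:
  V1 = 5·(cos(99.4°) + j·sin(99.4°)) = -0.8166 + j4.933 V
  V2 = 114·(cos(-158.9°) + j·sin(-158.9°)) = -106.4 - j41.04 V
  V3 = 11.3·(cos(112.4°) + j·sin(112.4°)) = -4.306 + j10.45 V
Step 2 — Sum components: V_total = -111.5 - j25.66 V.
Step 3 — Convert to polar: |V_total| = 114.4 V, ∠V_total = -167.0°.

V_total = 114.4∠-167.0° V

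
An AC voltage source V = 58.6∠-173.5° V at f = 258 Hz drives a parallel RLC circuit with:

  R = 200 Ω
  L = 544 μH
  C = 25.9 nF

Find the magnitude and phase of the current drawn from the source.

Step 1 — Angular frequency: ω = 2π·f = 2π·258 = 1621 rad/s.
Step 2 — Component impedances:
  R: Z = R = 200 Ω
  L: Z = jωL = j·1621·0.000544 = 0 + j0.8819 Ω
  C: Z = 1/(jωC) = -j/(ω·C) = 0 - j2.382e+04 Ω
Step 3 — Parallel combination: 1/Z_total = 1/R + 1/L + 1/C; Z_total = 0.003889 + j0.8819 Ω = 0.8819∠89.7° Ω.
Step 4 — Source phasor: V = 58.6∠-173.5° V = -58.22 - j6.634 V.
Step 5 — Ohm's law: I = V / Z_total = (-58.22 - j6.634) / (0.003889 + j0.8819) = -7.813 + j65.99 A.
Step 6 — Convert to polar: |I| = 66.45 A, ∠I = 96.8°.

I = 66.45∠96.8° A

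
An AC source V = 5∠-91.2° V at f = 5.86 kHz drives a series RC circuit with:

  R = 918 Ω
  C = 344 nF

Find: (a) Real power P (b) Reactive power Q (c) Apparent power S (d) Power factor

Step 1 — Angular frequency: ω = 2π·f = 2π·5860 = 3.682e+04 rad/s.
Step 2 — Component impedances:
  R: Z = R = 918 Ω
  C: Z = 1/(jωC) = -j/(ω·C) = 0 - j78.95 Ω
Step 3 — Series combination: Z_total = R + C = 918 - j78.95 Ω = 921.4∠-4.9° Ω.
Step 4 — Source phasor: V = 5∠-91.2° V = -0.1047 - j4.999 V.
Step 5 — Current: I = V / Z = 0.0003517 - j0.005415 A = 0.005427∠-86.3° A.
Step 6 — Complex power: S = V·I* = 0.02703 - j0.002325 VA.
Step 7 — Real power: P = Re(S) = 0.02703 W.
Step 8 — Reactive power: Q = Im(S) = -0.002325 VAR.
Step 9 — Apparent power: |S| = 0.02713 VA.
Step 10 — Power factor: PF = P/|S| = 0.9963 (leading).

(a) P = 0.02703 W  (b) Q = -0.002325 VAR  (c) S = 0.02713 VA  (d) PF = 0.9963 (leading)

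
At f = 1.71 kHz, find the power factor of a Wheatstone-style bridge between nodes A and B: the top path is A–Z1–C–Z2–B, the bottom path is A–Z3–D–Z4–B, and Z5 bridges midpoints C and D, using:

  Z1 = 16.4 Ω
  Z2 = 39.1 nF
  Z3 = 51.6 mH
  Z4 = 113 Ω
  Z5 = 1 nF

Step 1 — Angular frequency: ω = 2π·f = 2π·1710 = 1.074e+04 rad/s.
Step 2 — Component impedances:
  Z1: Z = R = 16.4 Ω
  Z2: Z = 1/(jωC) = -j/(ω·C) = 0 - j2380 Ω
  Z3: Z = jωL = j·1.074e+04·0.0516 = 0 + j554.4 Ω
  Z4: Z = R = 113 Ω
  Z5: Z = 1/(jωC) = -j/(ω·C) = 0 - j9.307e+04 Ω
Step 3 — Bridge requires nodal analysis (the Z5 bridge couples midpoints C and D, so the two paths cannot be reduced to a simple series/parallel combination). Setting node B to ground and injecting 1 A at node A, the 3-node admittance system at A, C, D solves to V_A = Z_AB = 193.4 + j715.6 Ω = 741.3∠74.9° Ω.
Step 4 — Power factor: PF = cos(φ) = Re(Z)/|Z| = 193.4/741.3 = 0.2609.
Step 5 — Type: Im(Z) = 715.6 ⇒ lagging (phase φ = 74.9°).

PF = 0.2609 (lagging, φ = 74.9°)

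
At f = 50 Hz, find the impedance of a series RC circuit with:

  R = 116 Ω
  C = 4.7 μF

Step 1 — Angular frequency: ω = 2π·f = 2π·50 = 314.2 rad/s.
Step 2 — Component impedances:
  R: Z = R = 116 Ω
  C: Z = 1/(jωC) = -j/(ω·C) = 0 - j677.3 Ω
Step 3 — Series combination: Z_total = R + C = 116 - j677.3 Ω = 687.1∠-80.3° Ω.

Z = 116 - j677.3 Ω = 687.1∠-80.3° Ω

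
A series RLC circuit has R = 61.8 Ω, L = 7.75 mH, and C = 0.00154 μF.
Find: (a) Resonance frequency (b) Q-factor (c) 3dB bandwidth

Step 1 — Resonance condition Im(Z)=0 gives ω₀ = 1/√(LC).
Step 2 — ω₀ = 1/√(0.00775·1.54e-09) = 2.895e+05 rad/s.
Step 3 — f₀ = ω₀/(2π) = 4.607e+04 Hz.
Step 4 — Series Q: Q = ω₀L/R = 2.895e+05·0.00775/61.8 = 36.3.
Step 5 — 3dB bandwidth: Δω = ω₀/Q = 7974 rad/s; BW = Δω/(2π) = 1269 Hz.

(a) f₀ = 4.607e+04 Hz  (b) Q = 36.3  (c) BW = 1269 Hz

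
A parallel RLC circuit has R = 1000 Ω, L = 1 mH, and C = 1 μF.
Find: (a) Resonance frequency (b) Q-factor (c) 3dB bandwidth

Step 1 — Resonance: ω₀ = 1/√(LC) = 1/√(0.001·1e-06) = 3.162e+04 rad/s.
Step 2 — f₀ = ω₀/(2π) = 5033 Hz.
Step 3 — Parallel Q: Q = R/(ω₀L) = 1000/(3.162e+04·0.001) = 31.62.
Step 4 — Bandwidth: Δω = ω₀/Q = 1000 rad/s; BW = Δω/(2π) = 159.2 Hz.

(a) f₀ = 5033 Hz  (b) Q = 31.62  (c) BW = 159.2 Hz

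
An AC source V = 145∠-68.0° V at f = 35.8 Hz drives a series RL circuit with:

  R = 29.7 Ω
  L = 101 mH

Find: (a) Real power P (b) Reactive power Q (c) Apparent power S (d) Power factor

Step 1 — Angular frequency: ω = 2π·f = 2π·35.8 = 224.9 rad/s.
Step 2 — Component impedances:
  R: Z = R = 29.7 Ω
  L: Z = jωL = j·224.9·0.101 = 0 + j22.72 Ω
Step 3 — Series combination: Z_total = R + L = 29.7 + j22.72 Ω = 37.39∠37.4° Ω.
Step 4 — Source phasor: V = 145∠-68.0° V = 54.32 - j134.4 V.
Step 5 — Current: I = V / Z = -1.031 - j3.738 A = 3.878∠-105.4° A.
Step 6 — Complex power: S = V·I* = 446.6 + j341.6 VA.
Step 7 — Real power: P = Re(S) = 446.6 W.
Step 8 — Reactive power: Q = Im(S) = 341.6 VAR.
Step 9 — Apparent power: |S| = 562.3 VA.
Step 10 — Power factor: PF = P/|S| = 0.7943 (lagging).

(a) P = 446.6 W  (b) Q = 341.6 VAR  (c) S = 562.3 VA  (d) PF = 0.7943 (lagging)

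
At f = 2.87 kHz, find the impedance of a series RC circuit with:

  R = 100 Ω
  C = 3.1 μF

Step 1 — Angular frequency: ω = 2π·f = 2π·2870 = 1.803e+04 rad/s.
Step 2 — Component impedances:
  R: Z = R = 100 Ω
  C: Z = 1/(jωC) = -j/(ω·C) = 0 - j17.89 Ω
Step 3 — Series combination: Z_total = R + C = 100 - j17.89 Ω = 101.6∠-10.1° Ω.

Z = 100 - j17.89 Ω = 101.6∠-10.1° Ω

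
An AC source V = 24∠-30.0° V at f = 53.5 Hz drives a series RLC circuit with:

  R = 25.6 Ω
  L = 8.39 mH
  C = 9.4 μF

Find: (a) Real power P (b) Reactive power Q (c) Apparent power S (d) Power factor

Step 1 — Angular frequency: ω = 2π·f = 2π·53.5 = 336.2 rad/s.
Step 2 — Component impedances:
  R: Z = R = 25.6 Ω
  L: Z = jωL = j·336.2·0.00839 = 0 + j2.82 Ω
  C: Z = 1/(jωC) = -j/(ω·C) = 0 - j316.5 Ω
Step 3 — Series combination: Z_total = R + L + C = 25.6 - j313.7 Ω = 314.7∠-85.3° Ω.
Step 4 — Source phasor: V = 24∠-30.0° V = 20.78 - j12 V.
Step 5 — Current: I = V / Z = 0.04338 + j0.06273 A = 0.07626∠55.3° A.
Step 6 — Complex power: S = V·I* = 0.1489 - j1.824 VA.
Step 7 — Real power: P = Re(S) = 0.1489 W.
Step 8 — Reactive power: Q = Im(S) = -1.824 VAR.
Step 9 — Apparent power: |S| = 1.83 VA.
Step 10 — Power factor: PF = P/|S| = 0.08135 (leading).

(a) P = 0.1489 W  (b) Q = -1.824 VAR  (c) S = 1.83 VA  (d) PF = 0.08135 (leading)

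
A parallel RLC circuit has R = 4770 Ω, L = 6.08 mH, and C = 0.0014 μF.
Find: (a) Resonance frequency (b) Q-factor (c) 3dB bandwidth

Step 1 — Resonance: ω₀ = 1/√(LC) = 1/√(0.00608·1.4e-09) = 3.428e+05 rad/s.
Step 2 — f₀ = ω₀/(2π) = 5.455e+04 Hz.
Step 3 — Parallel Q: Q = R/(ω₀L) = 4770/(3.428e+05·0.00608) = 2.289.
Step 4 — Bandwidth: Δω = ω₀/Q = 1.497e+05 rad/s; BW = Δω/(2π) = 2.383e+04 Hz.

(a) f₀ = 5.455e+04 Hz  (b) Q = 2.289  (c) BW = 2.383e+04 Hz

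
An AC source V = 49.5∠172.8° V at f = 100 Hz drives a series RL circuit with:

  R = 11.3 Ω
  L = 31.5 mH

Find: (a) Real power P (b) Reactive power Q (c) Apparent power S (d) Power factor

Step 1 — Angular frequency: ω = 2π·f = 2π·100 = 628.3 rad/s.
Step 2 — Component impedances:
  R: Z = R = 11.3 Ω
  L: Z = jωL = j·628.3·0.0315 = 0 + j19.79 Ω
Step 3 — Series combination: Z_total = R + L = 11.3 + j19.79 Ω = 22.79∠60.3° Ω.
Step 4 — Source phasor: V = 49.5∠172.8° V = -49.11 + j6.204 V.
Step 5 — Current: I = V / Z = -0.832 + j2.006 A = 2.172∠112.5° A.
Step 6 — Complex power: S = V·I* = 53.31 + j93.37 VA.
Step 7 — Real power: P = Re(S) = 53.31 W.
Step 8 — Reactive power: Q = Im(S) = 93.37 VAR.
Step 9 — Apparent power: |S| = 107.5 VA.
Step 10 — Power factor: PF = P/|S| = 0.4958 (lagging).

(a) P = 53.31 W  (b) Q = 93.37 VAR  (c) S = 107.5 VA  (d) PF = 0.4958 (lagging)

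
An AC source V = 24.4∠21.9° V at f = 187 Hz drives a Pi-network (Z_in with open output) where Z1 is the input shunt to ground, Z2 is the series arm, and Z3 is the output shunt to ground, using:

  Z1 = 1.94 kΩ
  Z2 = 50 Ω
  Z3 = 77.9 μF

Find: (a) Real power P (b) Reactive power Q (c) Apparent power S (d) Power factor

Step 1 — Angular frequency: ω = 2π·f = 2π·187 = 1175 rad/s.
Step 2 — Component impedances:
  Z1: Z = R = 1940 Ω
  Z2: Z = R = 50 Ω
  Z3: Z = 1/(jωC) = -j/(ω·C) = 0 - j10.93 Ω
Step 3 — With open output, the series arm Z2 and the output shunt Z3 appear in series to ground: Z2 + Z3 = 50 - j10.93 Ω.
Step 4 — Parallel with input shunt Z1: Z_in = Z1 || (Z2 + Z3) = 48.8 - j10.38 Ω = 49.89∠-12.0° Ω.
Step 5 — Source phasor: V = 24.4∠21.9° V = 22.64 + j9.101 V.
Step 6 — Current: I = V / Z = 0.4059 + j0.2728 A = 0.489∠33.9° A.
Step 7 — Complex power: S = V·I* = 11.67 - j2.483 VA.
Step 8 — Real power: P = Re(S) = 11.67 W.
Step 9 — Reactive power: Q = Im(S) = -2.483 VAR.
Step 10 — Apparent power: |S| = 11.93 VA.
Step 11 — Power factor: PF = P/|S| = 0.9781 (leading).

(a) P = 11.67 W  (b) Q = -2.483 VAR  (c) S = 11.93 VA  (d) PF = 0.9781 (leading)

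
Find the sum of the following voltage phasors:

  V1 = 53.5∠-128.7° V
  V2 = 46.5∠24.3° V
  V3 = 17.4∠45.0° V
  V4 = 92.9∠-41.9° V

Step 1 — Convert each phasor to rectangular form:
  V1 = 53.5·(cos(-128.7°) + j·sin(-128.7°)) = -33.45 - j41.75 V
  V2 = 46.5·(cos(24.3°) + j·sin(24.3°)) = 42.38 + j19.14 V
  V3 = 17.4·(cos(45.0°) + j·sin(45.0°)) = 12.3 + j12.3 V
  V4 = 92.9·(cos(-41.9°) + j·sin(-41.9°)) = 69.15 - j62.04 V
Step 2 — Sum components: V_total = 90.38 - j72.36 V.
Step 3 — Convert to polar: |V_total| = 115.8 V, ∠V_total = -38.7°.

V_total = 115.8∠-38.7° V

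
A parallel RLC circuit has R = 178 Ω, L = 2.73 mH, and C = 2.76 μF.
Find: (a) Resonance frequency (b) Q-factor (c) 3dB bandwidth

Step 1 — Resonance: ω₀ = 1/√(LC) = 1/√(0.00273·2.76e-06) = 1.152e+04 rad/s.
Step 2 — f₀ = ω₀/(2π) = 1834 Hz.
Step 3 — Parallel Q: Q = R/(ω₀L) = 178/(1.152e+04·0.00273) = 5.66.
Step 4 — Bandwidth: Δω = ω₀/Q = 2035 rad/s; BW = Δω/(2π) = 324 Hz.

(a) f₀ = 1834 Hz  (b) Q = 5.66  (c) BW = 324 Hz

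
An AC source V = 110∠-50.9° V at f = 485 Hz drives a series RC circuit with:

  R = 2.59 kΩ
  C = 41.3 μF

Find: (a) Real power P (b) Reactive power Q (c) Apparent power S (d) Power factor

Step 1 — Angular frequency: ω = 2π·f = 2π·485 = 3047 rad/s.
Step 2 — Component impedances:
  R: Z = R = 2590 Ω
  C: Z = 1/(jωC) = -j/(ω·C) = 0 - j7.946 Ω
Step 3 — Series combination: Z_total = R + C = 2590 - j7.946 Ω = 2590∠-0.2° Ω.
Step 4 — Source phasor: V = 110∠-50.9° V = 69.37 - j85.37 V.
Step 5 — Current: I = V / Z = 0.02689 - j0.03288 A = 0.04247∠-50.7° A.
Step 6 — Complex power: S = V·I* = 4.672 - j0.01433 VA.
Step 7 — Real power: P = Re(S) = 4.672 W.
Step 8 — Reactive power: Q = Im(S) = -0.01433 VAR.
Step 9 — Apparent power: |S| = 4.672 VA.
Step 10 — Power factor: PF = P/|S| = 1 (leading).

(a) P = 4.672 W  (b) Q = -0.01433 VAR  (c) S = 4.672 VA  (d) PF = 1 (leading)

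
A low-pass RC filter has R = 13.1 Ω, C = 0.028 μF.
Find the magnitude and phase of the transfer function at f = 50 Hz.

Step 1 — Angular frequency: ω = 2π·50 = 314.2 rad/s.
Step 2 — Transfer function: H(jω) = 1/(1 + jωRC).
Step 3 — Denominator: 1 + jωRC = 1 + j·314.2·13.1·2.8e-08 = 1 + j0.0001152.
Step 4 — H = 1 - j0.0001152.
Step 5 — Magnitude: |H| = 1 (-0.0 dB); phase: φ = -0.0°.

|H| = 1 (-0.0 dB), φ = -0.0°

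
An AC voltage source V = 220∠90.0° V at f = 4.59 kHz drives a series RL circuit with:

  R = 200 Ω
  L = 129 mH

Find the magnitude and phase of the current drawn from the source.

Step 1 — Angular frequency: ω = 2π·f = 2π·4590 = 2.884e+04 rad/s.
Step 2 — Component impedances:
  R: Z = R = 200 Ω
  L: Z = jωL = j·2.884e+04·0.129 = 0 + j3720 Ω
Step 3 — Series combination: Z_total = R + L = 200 + j3720 Ω = 3726∠86.9° Ω.
Step 4 — Source phasor: V = 220∠90.0° V = 0 + j220 V.
Step 5 — Ohm's law: I = V / Z_total = (0 + j220) / (200 + j3720) = 0.05896 + j0.00317 A.
Step 6 — Convert to polar: |I| = 0.05905 A, ∠I = 3.1°.

I = 0.05905∠3.1° A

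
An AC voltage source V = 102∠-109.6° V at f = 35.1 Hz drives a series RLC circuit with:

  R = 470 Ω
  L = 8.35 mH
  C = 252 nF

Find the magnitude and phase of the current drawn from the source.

Step 1 — Angular frequency: ω = 2π·f = 2π·35.1 = 220.5 rad/s.
Step 2 — Component impedances:
  R: Z = R = 470 Ω
  L: Z = jωL = j·220.5·0.00835 = 0 + j1.842 Ω
  C: Z = 1/(jωC) = -j/(ω·C) = 0 - j1.799e+04 Ω
Step 3 — Series combination: Z_total = R + L + C = 470 - j1.799e+04 Ω = 1.8e+04∠-88.5° Ω.
Step 4 — Source phasor: V = 102∠-109.6° V = -34.22 - j96.09 V.
Step 5 — Ohm's law: I = V / Z_total = (-34.22 - j96.09) / (470 - j1.799e+04) = 0.005288 - j0.00204 A.
Step 6 — Convert to polar: |I| = 0.005667 A, ∠I = -21.1°.

I = 0.005667∠-21.1° A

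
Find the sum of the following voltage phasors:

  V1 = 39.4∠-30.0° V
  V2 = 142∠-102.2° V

Step 1 — Convert each phasor to rectangular form:
  V1 = 39.4·(cos(-30.0°) + j·sin(-30.0°)) = 34.12 - j19.7 V
  V2 = 142·(cos(-102.2°) + j·sin(-102.2°)) = -30.01 - j138.8 V
Step 2 — Sum components: V_total = 4.113 - j158.5 V.
Step 3 — Convert to polar: |V_total| = 158.5 V, ∠V_total = -88.5°.

V_total = 158.5∠-88.5° V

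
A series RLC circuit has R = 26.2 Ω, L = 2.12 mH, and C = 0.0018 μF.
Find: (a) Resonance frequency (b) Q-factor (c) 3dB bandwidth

Step 1 — Resonance condition Im(Z)=0 gives ω₀ = 1/√(LC).
Step 2 — ω₀ = 1/√(0.00212·1.8e-09) = 5.119e+05 rad/s.
Step 3 — f₀ = ω₀/(2π) = 8.147e+04 Hz.
Step 4 — Series Q: Q = ω₀L/R = 5.119e+05·0.00212/26.2 = 41.42.
Step 5 — 3dB bandwidth: Δω = ω₀/Q = 1.236e+04 rad/s; BW = Δω/(2π) = 1967 Hz.

(a) f₀ = 8.147e+04 Hz  (b) Q = 41.42  (c) BW = 1967 Hz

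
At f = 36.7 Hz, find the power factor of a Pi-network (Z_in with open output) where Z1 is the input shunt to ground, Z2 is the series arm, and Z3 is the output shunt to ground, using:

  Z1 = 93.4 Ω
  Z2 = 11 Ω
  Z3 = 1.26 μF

Step 1 — Angular frequency: ω = 2π·f = 2π·36.7 = 230.6 rad/s.
Step 2 — Component impedances:
  Z1: Z = R = 93.4 Ω
  Z2: Z = R = 11 Ω
  Z3: Z = 1/(jωC) = -j/(ω·C) = 0 - j3442 Ω
Step 3 — With open output, the series arm Z2 and the output shunt Z3 appear in series to ground: Z2 + Z3 = 11 - j3442 Ω.
Step 4 — Parallel with input shunt Z1: Z_in = Z1 || (Z2 + Z3) = 93.32 - j2.532 Ω = 93.36∠-1.6° Ω.
Step 5 — Power factor: PF = cos(φ) = Re(Z)/|Z| = 93.32/93.36 = 0.9996.
Step 6 — Type: Im(Z) = -2.532 ⇒ leading (phase φ = -1.6°).

PF = 0.9996 (leading, φ = -1.6°)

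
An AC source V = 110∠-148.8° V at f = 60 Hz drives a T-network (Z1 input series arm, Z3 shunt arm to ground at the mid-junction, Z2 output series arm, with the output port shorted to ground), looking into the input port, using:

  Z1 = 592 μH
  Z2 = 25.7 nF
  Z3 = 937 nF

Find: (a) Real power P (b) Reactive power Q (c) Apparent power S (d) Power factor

Step 1 — Angular frequency: ω = 2π·f = 2π·60 = 377 rad/s.
Step 2 — Component impedances:
  Z1: Z = jωL = j·377·0.000592 = 0 + j0.2232 Ω
  Z2: Z = 1/(jωC) = -j/(ω·C) = 0 - j1.032e+05 Ω
  Z3: Z = 1/(jωC) = -j/(ω·C) = 0 - j2831 Ω
Step 3 — With the output port shorted to ground, the output series arm Z2 runs from the junction to ground; the shunt arm Z3 also runs from the junction to ground. They appear in parallel: Z3 || Z2 = 0 - j2755 Ω.
Step 4 — Series with input arm Z1: Z_in = Z1 + (Z3 || Z2) = 0 - j2755 Ω = 2755∠-90.0° Ω.
Step 5 — Source phasor: V = 110∠-148.8° V = -94.09 - j56.98 V.
Step 6 — Current: I = V / Z = 0.02068 - j0.03415 A = 0.03993∠-58.8° A.
Step 7 — Complex power: S = V·I* = 0 - j4.392 VA.
Step 8 — Real power: P = Re(S) = 0 W.
Step 9 — Reactive power: Q = Im(S) = -4.392 VAR.
Step 10 — Apparent power: |S| = 4.392 VA.
Step 11 — Power factor: PF = P/|S| = 0 (leading).

(a) P = 0 W  (b) Q = -4.392 VAR  (c) S = 4.392 VA  (d) PF = 0 (leading)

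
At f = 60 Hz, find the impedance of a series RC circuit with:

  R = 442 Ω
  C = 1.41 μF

Step 1 — Angular frequency: ω = 2π·f = 2π·60 = 377 rad/s.
Step 2 — Component impedances:
  R: Z = R = 442 Ω
  C: Z = 1/(jωC) = -j/(ω·C) = 0 - j1881 Ω
Step 3 — Series combination: Z_total = R + C = 442 - j1881 Ω = 1932∠-76.8° Ω.

Z = 442 - j1881 Ω = 1932∠-76.8° Ω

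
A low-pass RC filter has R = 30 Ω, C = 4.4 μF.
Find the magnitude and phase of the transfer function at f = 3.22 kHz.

Step 1 — Angular frequency: ω = 2π·3220 = 2.023e+04 rad/s.
Step 2 — Transfer function: H(jω) = 1/(1 + jωRC).
Step 3 — Denominator: 1 + jωRC = 1 + j·2.023e+04·30·4.4e-06 = 1 + j2.671.
Step 4 — H = 0.123 - j0.3284.
Step 5 — Magnitude: |H| = 0.3507 (-9.1 dB); phase: φ = -69.5°.

|H| = 0.3507 (-9.1 dB), φ = -69.5°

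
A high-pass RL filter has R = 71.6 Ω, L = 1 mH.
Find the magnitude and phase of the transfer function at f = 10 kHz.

Step 1 — Angular frequency: ω = 2π·1e+04 = 6.283e+04 rad/s.
Step 2 — Transfer function: H(jω) = jωL/(R + jωL).
Step 3 — Numerator jωL = j·62.83; denominator R + jωL = 71.6 + j62.83.
Step 4 — H = 0.4351 + j0.4958.
Step 5 — Magnitude: |H| = 0.6596 (-3.6 dB); phase: φ = 48.7°.

|H| = 0.6596 (-3.6 dB), φ = 48.7°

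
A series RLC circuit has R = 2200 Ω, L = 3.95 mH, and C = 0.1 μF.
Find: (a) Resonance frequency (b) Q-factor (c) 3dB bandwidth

Step 1 — Resonance: ω₀ = 1/√(LC) = 1/√(0.00395·1e-07) = 5.032e+04 rad/s.
Step 2 — f₀ = ω₀/(2π) = 8008 Hz.
Step 3 — Series Q: Q = ω₀L/R = 5.032e+04·0.00395/2200 = 0.09034.
Step 4 — Bandwidth: Δω = ω₀/Q = 5.57e+05 rad/s; BW = Δω/(2π) = 8.864e+04 Hz.

(a) f₀ = 8008 Hz  (b) Q = 0.09034  (c) BW = 8.864e+04 Hz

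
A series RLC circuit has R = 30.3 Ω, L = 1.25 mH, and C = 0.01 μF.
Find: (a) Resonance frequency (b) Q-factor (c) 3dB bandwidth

Step 1 — Resonance: ω₀ = 1/√(LC) = 1/√(0.00125·1e-08) = 2.828e+05 rad/s.
Step 2 — f₀ = ω₀/(2π) = 4.502e+04 Hz.
Step 3 — Series Q: Q = ω₀L/R = 2.828e+05·0.00125/30.3 = 11.67.
Step 4 — Bandwidth: Δω = ω₀/Q = 2.424e+04 rad/s; BW = Δω/(2π) = 3858 Hz.

(a) f₀ = 4.502e+04 Hz  (b) Q = 11.67  (c) BW = 3858 Hz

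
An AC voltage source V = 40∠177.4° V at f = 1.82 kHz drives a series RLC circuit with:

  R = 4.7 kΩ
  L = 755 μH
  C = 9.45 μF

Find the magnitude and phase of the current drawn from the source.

Step 1 — Angular frequency: ω = 2π·f = 2π·1820 = 1.144e+04 rad/s.
Step 2 — Component impedances:
  R: Z = R = 4700 Ω
  L: Z = jωL = j·1.144e+04·0.000755 = 0 + j8.634 Ω
  C: Z = 1/(jωC) = -j/(ω·C) = 0 - j9.254 Ω
Step 3 — Series combination: Z_total = R + L + C = 4700 - j0.62 Ω = 4700∠-0.0° Ω.
Step 4 — Source phasor: V = 40∠177.4° V = -39.96 + j1.815 V.
Step 5 — Ohm's law: I = V / Z_total = (-39.96 + j1.815) / (4700 - j0.62) = -0.008502 + j0.0003849 A.
Step 6 — Convert to polar: |I| = 0.008511 A, ∠I = 177.4°.

I = 0.008511∠177.4° A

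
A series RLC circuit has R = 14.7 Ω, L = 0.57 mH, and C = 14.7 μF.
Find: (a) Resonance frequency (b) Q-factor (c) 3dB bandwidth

Step 1 — Resonance condition Im(Z)=0 gives ω₀ = 1/√(LC).
Step 2 — ω₀ = 1/√(0.00057·1.47e-05) = 1.092e+04 rad/s.
Step 3 — f₀ = ω₀/(2π) = 1739 Hz.
Step 4 — Series Q: Q = ω₀L/R = 1.092e+04·0.00057/14.7 = 0.4236.
Step 5 — 3dB bandwidth: Δω = ω₀/Q = 2.579e+04 rad/s; BW = Δω/(2π) = 4105 Hz.

(a) f₀ = 1739 Hz  (b) Q = 0.4236  (c) BW = 4105 Hz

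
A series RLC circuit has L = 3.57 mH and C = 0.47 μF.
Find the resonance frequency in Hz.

Step 1 — Resonance condition Im(Z)=0 gives ω₀ = 1/√(LC).
Step 2 — ω₀ = 1/√(0.00357·4.7e-07) = 2.441e+04 rad/s.
Step 3 — f₀ = ω₀/(2π) = 3885 Hz.

f₀ = 3885 Hz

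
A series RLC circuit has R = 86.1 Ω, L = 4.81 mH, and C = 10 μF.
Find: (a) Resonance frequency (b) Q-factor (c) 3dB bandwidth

Step 1 — Resonance condition Im(Z)=0 gives ω₀ = 1/√(LC).
Step 2 — ω₀ = 1/√(0.00481·1e-05) = 4560 rad/s.
Step 3 — f₀ = ω₀/(2π) = 725.7 Hz.
Step 4 — Series Q: Q = ω₀L/R = 4560·0.00481/86.1 = 0.2547.
Step 5 — 3dB bandwidth: Δω = ω₀/Q = 1.79e+04 rad/s; BW = Δω/(2π) = 2849 Hz.

(a) f₀ = 725.7 Hz  (b) Q = 0.2547  (c) BW = 2849 Hz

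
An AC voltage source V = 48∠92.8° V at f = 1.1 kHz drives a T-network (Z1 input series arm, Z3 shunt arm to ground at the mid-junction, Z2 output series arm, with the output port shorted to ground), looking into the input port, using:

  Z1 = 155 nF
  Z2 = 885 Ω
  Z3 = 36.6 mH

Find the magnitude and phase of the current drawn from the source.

Step 1 — Angular frequency: ω = 2π·f = 2π·1100 = 6912 rad/s.
Step 2 — Component impedances:
  Z1: Z = 1/(jωC) = -j/(ω·C) = 0 - j933.5 Ω
  Z2: Z = R = 885 Ω
  Z3: Z = jωL = j·6912·0.0366 = 0 + j253 Ω
Step 3 — With the output port shorted to ground, the output series arm Z2 runs from the junction to ground; the shunt arm Z3 also runs from the junction to ground. They appear in parallel: Z3 || Z2 = 66.84 + j233.9 Ω.
Step 4 — Series with input arm Z1: Z_in = Z1 + (Z3 || Z2) = 66.84 - j699.6 Ω = 702.8∠-84.5° Ω.
Step 5 — Source phasor: V = 48∠92.8° V = -2.345 + j47.94 V.
Step 6 — Ohm's law: I = V / Z_total = (-2.345 + j47.94) / (66.84 - j699.6) = -0.06823 + j0.003167 A.
Step 7 — Convert to polar: |I| = 0.0683 A, ∠I = 177.3°.

I = 0.0683∠177.3° A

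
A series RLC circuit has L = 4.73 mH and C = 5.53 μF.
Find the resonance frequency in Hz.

Step 1 — Resonance condition Im(Z)=0 gives ω₀ = 1/√(LC).
Step 2 — ω₀ = 1/√(0.00473·5.53e-06) = 6183 rad/s.
Step 3 — f₀ = ω₀/(2π) = 984.1 Hz.

f₀ = 984.1 Hz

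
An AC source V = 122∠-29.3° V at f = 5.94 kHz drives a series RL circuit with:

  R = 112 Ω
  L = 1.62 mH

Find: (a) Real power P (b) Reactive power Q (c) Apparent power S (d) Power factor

Step 1 — Angular frequency: ω = 2π·f = 2π·5940 = 3.732e+04 rad/s.
Step 2 — Component impedances:
  R: Z = R = 112 Ω
  L: Z = jωL = j·3.732e+04·0.00162 = 0 + j60.46 Ω
Step 3 — Series combination: Z_total = R + L = 112 + j60.46 Ω = 127.3∠28.4° Ω.
Step 4 — Source phasor: V = 122∠-29.3° V = 106.4 - j59.7 V.
Step 5 — Current: I = V / Z = 0.5127 - j0.8099 A = 0.9585∠-57.7° A.
Step 6 — Complex power: S = V·I* = 102.9 + j55.55 VA.
Step 7 — Real power: P = Re(S) = 102.9 W.
Step 8 — Reactive power: Q = Im(S) = 55.55 VAR.
Step 9 — Apparent power: |S| = 116.9 VA.
Step 10 — Power factor: PF = P/|S| = 0.88 (lagging).

(a) P = 102.9 W  (b) Q = 55.55 VAR  (c) S = 116.9 VA  (d) PF = 0.88 (lagging)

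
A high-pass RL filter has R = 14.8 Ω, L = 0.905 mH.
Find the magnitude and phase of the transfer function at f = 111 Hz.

Step 1 — Angular frequency: ω = 2π·111 = 697.4 rad/s.
Step 2 — Transfer function: H(jω) = jωL/(R + jωL).
Step 3 — Numerator jωL = j·0.6312; denominator R + jωL = 14.8 + j0.6312.
Step 4 — H = 0.001815 + j0.04257.
Step 5 — Magnitude: |H| = 0.04261 (-27.4 dB); phase: φ = 87.6°.

|H| = 0.04261 (-27.4 dB), φ = 87.6°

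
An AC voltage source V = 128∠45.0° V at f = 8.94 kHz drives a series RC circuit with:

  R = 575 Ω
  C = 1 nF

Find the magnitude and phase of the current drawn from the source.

Step 1 — Angular frequency: ω = 2π·f = 2π·8940 = 5.617e+04 rad/s.
Step 2 — Component impedances:
  R: Z = R = 575 Ω
  C: Z = 1/(jωC) = -j/(ω·C) = 0 - j1.78e+04 Ω
Step 3 — Series combination: Z_total = R + C = 575 - j1.78e+04 Ω = 1.781e+04∠-88.2° Ω.
Step 4 — Source phasor: V = 128∠45.0° V = 90.51 + j90.51 V.
Step 5 — Ohm's law: I = V / Z_total = (90.51 + j90.51) / (575 - j1.78e+04) = -0.004915 + j0.005243 A.
Step 6 — Convert to polar: |I| = 0.007186 A, ∠I = 133.2°.

I = 0.007186∠133.2° A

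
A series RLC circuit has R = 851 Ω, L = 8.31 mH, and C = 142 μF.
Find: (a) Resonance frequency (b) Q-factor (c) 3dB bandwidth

Step 1 — Resonance condition Im(Z)=0 gives ω₀ = 1/√(LC).
Step 2 — ω₀ = 1/√(0.00831·0.000142) = 920.6 rad/s.
Step 3 — f₀ = ω₀/(2π) = 146.5 Hz.
Step 4 — Series Q: Q = ω₀L/R = 920.6·0.00831/851 = 0.008989.
Step 5 — 3dB bandwidth: Δω = ω₀/Q = 1.024e+05 rad/s; BW = Δω/(2π) = 1.63e+04 Hz.

(a) f₀ = 146.5 Hz  (b) Q = 0.008989  (c) BW = 1.63e+04 Hz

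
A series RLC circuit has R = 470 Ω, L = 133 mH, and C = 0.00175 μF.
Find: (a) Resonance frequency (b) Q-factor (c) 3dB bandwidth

Step 1 — Resonance condition Im(Z)=0 gives ω₀ = 1/√(LC).
Step 2 — ω₀ = 1/√(0.133·1.75e-09) = 6.555e+04 rad/s.
Step 3 — f₀ = ω₀/(2π) = 1.043e+04 Hz.
Step 4 — Series Q: Q = ω₀L/R = 6.555e+04·0.133/470 = 18.55.
Step 5 — 3dB bandwidth: Δω = ω₀/Q = 3534 rad/s; BW = Δω/(2π) = 562.4 Hz.

(a) f₀ = 1.043e+04 Hz  (b) Q = 18.55  (c) BW = 562.4 Hz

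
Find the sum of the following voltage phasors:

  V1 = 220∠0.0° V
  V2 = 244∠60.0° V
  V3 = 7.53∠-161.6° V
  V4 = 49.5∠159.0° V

Step 1 — Convert each phasor to rectangular form:
  V1 = 220·(cos(0.0°) + j·sin(0.0°)) = 220 V
  V2 = 244·(cos(60.0°) + j·sin(60.0°)) = 122 + j211.3 V
  V3 = 7.53·(cos(-161.6°) + j·sin(-161.6°)) = -7.145 - j2.377 V
  V4 = 49.5·(cos(159.0°) + j·sin(159.0°)) = -46.21 + j17.74 V
Step 2 — Sum components: V_total = 288.6 + j226.7 V.
Step 3 — Convert to polar: |V_total| = 367 V, ∠V_total = 38.1°.

V_total = 367∠38.1° V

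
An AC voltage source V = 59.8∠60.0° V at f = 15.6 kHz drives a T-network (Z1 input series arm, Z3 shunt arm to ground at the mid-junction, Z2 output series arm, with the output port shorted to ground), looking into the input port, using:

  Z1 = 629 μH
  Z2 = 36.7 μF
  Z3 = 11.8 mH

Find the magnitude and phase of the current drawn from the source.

Step 1 — Angular frequency: ω = 2π·f = 2π·1.56e+04 = 9.802e+04 rad/s.
Step 2 — Component impedances:
  Z1: Z = jωL = j·9.802e+04·0.000629 = 0 + j61.65 Ω
  Z2: Z = 1/(jωC) = -j/(ω·C) = 0 - j0.278 Ω
  Z3: Z = jωL = j·9.802e+04·0.0118 = 0 + j1157 Ω
Step 3 — With the output port shorted to ground, the output series arm Z2 runs from the junction to ground; the shunt arm Z3 also runs from the junction to ground. They appear in parallel: Z3 || Z2 = 0 - j0.2781 Ω.
Step 4 — Series with input arm Z1: Z_in = Z1 + (Z3 || Z2) = 0 + j61.38 Ω = 61.38∠90.0° Ω.
Step 5 — Source phasor: V = 59.8∠60.0° V = 29.9 + j51.79 V.
Step 6 — Ohm's law: I = V / Z_total = (29.9 + j51.79) / (0 + j61.38) = 0.8438 - j0.4872 A.
Step 7 — Convert to polar: |I| = 0.9743 A, ∠I = -30.0°.

I = 0.9743∠-30.0° A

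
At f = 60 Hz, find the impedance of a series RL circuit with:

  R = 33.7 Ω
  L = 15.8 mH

Step 1 — Angular frequency: ω = 2π·f = 2π·60 = 377 rad/s.
Step 2 — Component impedances:
  R: Z = R = 33.7 Ω
  L: Z = jωL = j·377·0.0158 = 0 + j5.956 Ω
Step 3 — Series combination: Z_total = R + L = 33.7 + j5.956 Ω = 34.22∠10.0° Ω.

Z = 33.7 + j5.956 Ω = 34.22∠10.0° Ω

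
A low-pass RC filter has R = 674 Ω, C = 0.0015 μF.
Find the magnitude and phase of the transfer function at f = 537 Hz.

Step 1 — Angular frequency: ω = 2π·537 = 3374 rad/s.
Step 2 — Transfer function: H(jω) = 1/(1 + jωRC).
Step 3 — Denominator: 1 + jωRC = 1 + j·3374·674·1.5e-09 = 1 + j0.003411.
Step 4 — H = 1 - j0.003411.
Step 5 — Magnitude: |H| = 1 (-0.0 dB); phase: φ = -0.2°.

|H| = 1 (-0.0 dB), φ = -0.2°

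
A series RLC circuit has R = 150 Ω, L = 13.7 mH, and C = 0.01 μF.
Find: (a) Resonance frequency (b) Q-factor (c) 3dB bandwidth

Step 1 — Resonance: ω₀ = 1/√(LC) = 1/√(0.0137·1e-08) = 8.544e+04 rad/s.
Step 2 — f₀ = ω₀/(2π) = 1.36e+04 Hz.
Step 3 — Series Q: Q = ω₀L/R = 8.544e+04·0.0137/150 = 7.803.
Step 4 — Bandwidth: Δω = ω₀/Q = 1.095e+04 rad/s; BW = Δω/(2π) = 1743 Hz.

(a) f₀ = 1.36e+04 Hz  (b) Q = 7.803  (c) BW = 1743 Hz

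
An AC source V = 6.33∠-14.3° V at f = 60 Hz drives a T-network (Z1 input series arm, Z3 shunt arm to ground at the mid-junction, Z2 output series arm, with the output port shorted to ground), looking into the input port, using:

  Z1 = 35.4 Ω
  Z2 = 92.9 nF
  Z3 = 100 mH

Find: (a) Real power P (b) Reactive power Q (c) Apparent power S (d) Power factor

Step 1 — Angular frequency: ω = 2π·f = 2π·60 = 377 rad/s.
Step 2 — Component impedances:
  Z1: Z = R = 35.4 Ω
  Z2: Z = 1/(jωC) = -j/(ω·C) = 0 - j2.855e+04 Ω
  Z3: Z = jωL = j·377·0.1 = 0 + j37.7 Ω
Step 3 — With the output port shorted to ground, the output series arm Z2 runs from the junction to ground; the shunt arm Z3 also runs from the junction to ground. They appear in parallel: Z3 || Z2 = 0 + j37.75 Ω.
Step 4 — Series with input arm Z1: Z_in = Z1 + (Z3 || Z2) = 35.4 + j37.75 Ω = 51.75∠46.8° Ω.
Step 5 — Source phasor: V = 6.33∠-14.3° V = 6.134 - j1.564 V.
Step 6 — Current: I = V / Z = 0.05904 - j0.1071 A = 0.1223∠-61.1° A.
Step 7 — Complex power: S = V·I* = 0.5296 + j0.5648 VA.
Step 8 — Real power: P = Re(S) = 0.5296 W.
Step 9 — Reactive power: Q = Im(S) = 0.5648 VAR.
Step 10 — Apparent power: |S| = 0.7743 VA.
Step 11 — Power factor: PF = P/|S| = 0.684 (lagging).

(a) P = 0.5296 W  (b) Q = 0.5648 VAR  (c) S = 0.7743 VA  (d) PF = 0.684 (lagging)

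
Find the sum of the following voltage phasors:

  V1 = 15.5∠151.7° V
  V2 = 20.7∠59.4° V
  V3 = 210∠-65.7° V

Step 1 — Convert each phasor to rectangular form:
  V1 = 15.5·(cos(151.7°) + j·sin(151.7°)) = -13.65 + j7.348 V
  V2 = 20.7·(cos(59.4°) + j·sin(59.4°)) = 10.54 + j17.82 V
  V3 = 210·(cos(-65.7°) + j·sin(-65.7°)) = 86.42 - j191.4 V
Step 2 — Sum components: V_total = 83.31 - j166.2 V.
Step 3 — Convert to polar: |V_total| = 185.9 V, ∠V_total = -63.4°.

V_total = 185.9∠-63.4° V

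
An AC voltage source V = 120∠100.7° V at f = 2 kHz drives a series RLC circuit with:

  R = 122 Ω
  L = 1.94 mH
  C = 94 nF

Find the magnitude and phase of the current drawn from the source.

Step 1 — Angular frequency: ω = 2π·f = 2π·2000 = 1.257e+04 rad/s.
Step 2 — Component impedances:
  R: Z = R = 122 Ω
  L: Z = jωL = j·1.257e+04·0.00194 = 0 + j24.38 Ω
  C: Z = 1/(jωC) = -j/(ω·C) = 0 - j846.6 Ω
Step 3 — Series combination: Z_total = R + L + C = 122 - j822.2 Ω = 831.2∠-81.6° Ω.
Step 4 — Source phasor: V = 120∠100.7° V = -22.28 + j117.9 V.
Step 5 — Ohm's law: I = V / Z_total = (-22.28 + j117.9) / (122 - j822.2) = -0.1443 - j0.005693 A.
Step 6 — Convert to polar: |I| = 0.1444 A, ∠I = -177.7°.

I = 0.1444∠-177.7° A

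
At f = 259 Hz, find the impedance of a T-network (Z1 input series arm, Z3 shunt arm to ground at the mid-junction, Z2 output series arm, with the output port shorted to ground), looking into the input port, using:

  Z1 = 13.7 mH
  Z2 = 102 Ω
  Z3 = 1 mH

Step 1 — Angular frequency: ω = 2π·f = 2π·259 = 1627 rad/s.
Step 2 — Component impedances:
  Z1: Z = jωL = j·1627·0.0137 = 0 + j22.29 Ω
  Z2: Z = R = 102 Ω
  Z3: Z = jωL = j·1627·0.001 = 0 + j1.627 Ω
Step 3 — With the output port shorted to ground, the output series arm Z2 runs from the junction to ground; the shunt arm Z3 also runs from the junction to ground. They appear in parallel: Z3 || Z2 = 0.02596 + j1.627 Ω.
Step 4 — Series with input arm Z1: Z_in = Z1 + (Z3 || Z2) = 0.02596 + j23.92 Ω = 23.92∠89.9° Ω.

Z = 0.02596 + j23.92 Ω = 23.92∠89.9° Ω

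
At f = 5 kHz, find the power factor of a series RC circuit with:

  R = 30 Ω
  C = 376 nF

Step 1 — Angular frequency: ω = 2π·f = 2π·5000 = 3.142e+04 rad/s.
Step 2 — Component impedances:
  R: Z = R = 30 Ω
  C: Z = 1/(jωC) = -j/(ω·C) = 0 - j84.66 Ω
Step 3 — Series combination: Z_total = R + C = 30 - j84.66 Ω = 89.82∠-70.5° Ω.
Step 4 — Power factor: PF = cos(φ) = Re(Z)/|Z| = 30/89.82 = 0.334.
Step 5 — Type: Im(Z) = -84.66 ⇒ leading (phase φ = -70.5°).

PF = 0.334 (leading, φ = -70.5°)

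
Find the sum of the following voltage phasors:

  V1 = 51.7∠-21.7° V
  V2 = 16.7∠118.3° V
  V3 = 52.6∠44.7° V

Step 1 — Convert each phasor to rectangular form:
  V1 = 51.7·(cos(-21.7°) + j·sin(-21.7°)) = 48.04 - j19.12 V
  V2 = 16.7·(cos(118.3°) + j·sin(118.3°)) = -7.917 + j14.7 V
  V3 = 52.6·(cos(44.7°) + j·sin(44.7°)) = 37.39 + j37 V
Step 2 — Sum components: V_total = 77.51 + j32.59 V.
Step 3 — Convert to polar: |V_total| = 84.08 V, ∠V_total = 22.8°.

V_total = 84.08∠22.8° V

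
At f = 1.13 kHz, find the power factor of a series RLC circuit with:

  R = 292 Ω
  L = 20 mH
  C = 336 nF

Step 1 — Angular frequency: ω = 2π·f = 2π·1130 = 7100 rad/s.
Step 2 — Component impedances:
  R: Z = R = 292 Ω
  L: Z = jωL = j·7100·0.02 = 0 + j142 Ω
  C: Z = 1/(jωC) = -j/(ω·C) = 0 - j419.2 Ω
Step 3 — Series combination: Z_total = R + L + C = 292 - j277.2 Ω = 402.6∠-43.5° Ω.
Step 4 — Power factor: PF = cos(φ) = Re(Z)/|Z| = 292/402.6 = 0.7253.
Step 5 — Type: Im(Z) = -277.2 ⇒ leading (phase φ = -43.5°).

PF = 0.7253 (leading, φ = -43.5°)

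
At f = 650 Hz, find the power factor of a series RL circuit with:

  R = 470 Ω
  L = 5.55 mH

Step 1 — Angular frequency: ω = 2π·f = 2π·650 = 4084 rad/s.
Step 2 — Component impedances:
  R: Z = R = 470 Ω
  L: Z = jωL = j·4084·0.00555 = 0 + j22.67 Ω
Step 3 — Series combination: Z_total = R + L = 470 + j22.67 Ω = 470.5∠2.8° Ω.
Step 4 — Power factor: PF = cos(φ) = Re(Z)/|Z| = 470/470.55 = 0.9988.
Step 5 — Type: Im(Z) = 22.67 ⇒ lagging (phase φ = 2.8°).

PF = 0.9988 (lagging, φ = 2.8°)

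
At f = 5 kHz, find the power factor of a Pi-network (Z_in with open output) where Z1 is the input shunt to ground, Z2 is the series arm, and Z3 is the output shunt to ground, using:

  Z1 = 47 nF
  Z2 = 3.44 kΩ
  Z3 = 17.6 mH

Step 1 — Angular frequency: ω = 2π·f = 2π·5000 = 3.142e+04 rad/s.
Step 2 — Component impedances:
  Z1: Z = 1/(jωC) = -j/(ω·C) = 0 - j677.3 Ω
  Z2: Z = R = 3440 Ω
  Z3: Z = jωL = j·3.142e+04·0.0176 = 0 + j552.9 Ω
Step 3 — With open output, the series arm Z2 and the output shunt Z3 appear in series to ground: Z2 + Z3 = 3440 + j552.9 Ω.
Step 4 — Parallel with input shunt Z1: Z_in = Z1 || (Z2 + Z3) = 133.2 - j672.4 Ω = 685.5∠-78.8° Ω.
Step 5 — Power factor: PF = cos(φ) = Re(Z)/|Z| = 133.2/685.5 = 0.1943.
Step 6 — Type: Im(Z) = -672.4 ⇒ leading (phase φ = -78.8°).

PF = 0.1943 (leading, φ = -78.8°)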